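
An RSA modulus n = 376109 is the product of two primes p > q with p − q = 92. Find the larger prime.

Since p = q + 92, we have 376109 = q(q + 92), so q² + 92q − 376109 = 0.
Discriminant: 92² + 4·376109 = 8464 + 1504436 = 1512900; √1512900 = 1230.
q = (−92 + 1230)/2 = 569, and p = q + 92 = 661.
Check: 569 · 661 = 376109.

661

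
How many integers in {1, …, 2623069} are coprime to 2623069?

2565696

Factor: 2623069 = 113 · 139 · 167.
φ(2623069) = (113−1) · (139−1) · (167−1) = 112 · 138 · 166 = 2565696.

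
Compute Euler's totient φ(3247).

3040

Factor: 3247 = 17 · 191.
φ(3247) = (17−1) · (191−1) = 16 · 190 = 3040.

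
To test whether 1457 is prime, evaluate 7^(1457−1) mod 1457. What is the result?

7^1 ≡ 7 (mod 1457)
7^2 ≡ 7^2 = 49 ≡ 49 (mod 1457)
7^4 ≡ 49^2 = 2401 ≡ 944 (mod 1457)
7^8 ≡ 944^2 = 891136 ≡ 909 (mod 1457)
7^16 ≡ 909^2 = 826281 ≡ 162 (mod 1457)
7^32 ≡ 162^2 = 26244 ≡ 18 (mod 1457)
7^64 ≡ 18^2 = 324 ≡ 324 (mod 1457)
7^128 ≡ 324^2 = 104976 ≡ 72 (mod 1457)
7^256 ≡ 72^2 = 5184 ≡ 813 (mod 1457)
7^512 ≡ 813^2 = 660969 ≡ 948 (mod 1457)
7^1024 ≡ 948^2 = 898704 ≡ 1192 (mod 1457)
1456 = 1024 + 256 + 128 + 32 + 16 in binary powers of 2.
So 7^1456 ≡ 1192 · 813 · 72 · 18 · 162 ≡ 1278 (mod 1457).
Since 1278 ≠ 1, base 7 is a Fermat witness: 1457 is composite.

1278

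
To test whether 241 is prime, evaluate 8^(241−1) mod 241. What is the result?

1

8^1 ≡ 8 (mod 241)
8^2 ≡ 8^2 = 64 ≡ 64 (mod 241)
8^4 ≡ 64^2 = 4096 ≡ 240 (mod 241)
8^8 ≡ 240^2 = 57600 ≡ 1 (mod 241)
8^16 ≡ 1^2 = 1 ≡ 1 (mod 241)
8^32 ≡ 1^2 = 1 ≡ 1 (mod 241)
8^64 ≡ 1^2 = 1 ≡ 1 (mod 241)
8^128 ≡ 1^2 = 1 ≡ 1 (mod 241)
240 = 128 + 64 + 32 + 16 in binary powers of 2.
So 8^240 ≡ 1 · 1 · 1 · 1 ≡ 1 (mod 241).
Since the result is 1, base 8 gives no evidence that 241 is composite.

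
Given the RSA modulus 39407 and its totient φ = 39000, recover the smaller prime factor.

φ(n) = (p−1)(q−1) = n − (p+q) + 1, so p + q = 39407 − 39000 + 1 = 408.
p and q are the roots of t² − 408t + 39407 = 0.
Discriminant: 408² − 4·39407 = 166464 − 157628 = 8836; √8836 = 94.
q = (408 − 94)/2 = 157, p = (408 + 94)/2 = 251.
Check: 157 · 251 = 39407.

157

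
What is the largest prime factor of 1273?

67

1273 = 19 · 67
67 is prime.
So 1273 = 19 · 67; the largest prime factor is 67.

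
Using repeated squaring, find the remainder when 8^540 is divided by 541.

8^1 ≡ 8 (mod 541)
8^2 ≡ 8^2 = 64 ≡ 64 (mod 541)
8^4 ≡ 64^2 = 4096 ≡ 309 (mod 541)
8^8 ≡ 309^2 = 95481 ≡ 265 (mod 541)
8^16 ≡ 265^2 = 70225 ≡ 436 (mod 541)
8^32 ≡ 436^2 = 190096 ≡ 205 (mod 541)
8^64 ≡ 205^2 = 42025 ≡ 368 (mod 541)
8^128 ≡ 368^2 = 135424 ≡ 174 (mod 541)
8^256 ≡ 174^2 = 30276 ≡ 521 (mod 541)
8^512 ≡ 521^2 = 271441 ≡ 400 (mod 541)
540 = 512 + 16 + 8 + 4 in binary powers of 2.
So 8^540 ≡ 400 · 436 · 265 · 309 ≡ 1 (mod 541).
Since the result is 1, base 8 gives no evidence that 541 is composite.

1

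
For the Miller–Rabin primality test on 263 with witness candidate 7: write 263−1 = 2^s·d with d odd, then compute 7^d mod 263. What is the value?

262

263 − 1 = 262 = 2^1 · 131, so d = 131.
7^1 ≡ 7 (mod 263)
7^2 ≡ 7^2 = 49 ≡ 49 (mod 263)
7^4 ≡ 49^2 = 2401 ≡ 34 (mod 263)
7^8 ≡ 34^2 = 1156 ≡ 104 (mod 263)
7^16 ≡ 104^2 = 10816 ≡ 33 (mod 263)
7^32 ≡ 33^2 = 1089 ≡ 37 (mod 263)
7^64 ≡ 37^2 = 1369 ≡ 54 (mod 263)
7^128 ≡ 54^2 = 2916 ≡ 23 (mod 263)
131 = 128 + 2 + 1 in binary powers of 2.
So 7^131 ≡ 23 · 49 · 7 ≡ 262 (mod 263).
Since 7^d ≡ 262 (mod 263), base 7 does not prove 263 composite.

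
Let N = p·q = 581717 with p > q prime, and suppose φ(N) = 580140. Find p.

991

φ(n) = (p−1)(q−1) = n − (p+q) + 1, so p + q = 581717 − 580140 + 1 = 1578.
p and q are the roots of t² − 1578t + 581717 = 0.
Discriminant: 1578² − 4·581717 = 2490084 − 2326868 = 163216; √163216 = 404.
q = (1578 − 404)/2 = 587, p = (1578 + 404)/2 = 991.
Check: 587 · 991 = 581717.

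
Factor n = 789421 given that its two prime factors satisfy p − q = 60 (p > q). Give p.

Since p = q + 60, we have 789421 = q(q + 60), so q² + 60q − 789421 = 0.
Discriminant: 60² + 4·789421 = 3600 + 3157684 = 3161284; √3161284 = 1778.
q = (−60 + 1778)/2 = 859, and p = q + 60 = 919.
Check: 859 · 919 = 789421.

919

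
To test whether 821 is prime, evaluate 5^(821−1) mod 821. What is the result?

5^1 ≡ 5 (mod 821)
5^2 ≡ 5^2 = 25 ≡ 25 (mod 821)
5^4 ≡ 25^2 = 625 ≡ 625 (mod 821)
5^8 ≡ 625^2 = 390625 ≡ 650 (mod 821)
5^16 ≡ 650^2 = 422500 ≡ 506 (mod 821)
5^32 ≡ 506^2 = 256036 ≡ 705 (mod 821)
5^64 ≡ 705^2 = 497025 ≡ 320 (mod 821)
5^128 ≡ 320^2 = 102400 ≡ 596 (mod 821)
5^256 ≡ 596^2 = 355216 ≡ 544 (mod 821)
5^512 ≡ 544^2 = 295936 ≡ 376 (mod 821)
820 = 512 + 256 + 32 + 16 + 4 in binary powers of 2.
So 5^820 ≡ 376 · 544 · 705 · 506 · 625 ≡ 1 (mod 821).
Since the result is 1, base 5 gives no evidence that 821 is composite.

1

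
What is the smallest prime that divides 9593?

9593 is odd.
Digit sum 26, not divisible by 3.
Ends in 3: not divisible by 5.
7: 9593 = 7·1370 + 3
11: 9593 = 11·872 + 1
13: 9593 = 13·737 + 12
17: 9593 = 17·564 + 5
19: 9593 = 19·504 + 17
23: 9593 = 23·417 + 2
29: 9593 = 29·330 + 23
31: 9593 = 31·309 + 14
37: 9593 = 37·259 + 10
41: 9593 = 41·233 + 40
43: 9593 = 43·223 + 4
47: 9593 = 47·204 + 5
53: 9593 = 53·181

53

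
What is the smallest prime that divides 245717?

29

245717 is odd.
Digit sum 26, not divisible by 3.
Ends in 7: not divisible by 5.
7: 245717 = 7·35102 + 3
11: 245717 = 11·22337 + 10
13: 245717 = 13·18901 + 4
17: 245717 = 17·14453 + 16
19: 245717 = 19·12932 + 9
23: 245717 = 23·10683 + 8
29: 245717 = 29·8473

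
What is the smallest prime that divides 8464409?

8464409 is odd.
Digit sum 35, not divisible by 3.
Ends in 9: not divisible by 5.
7: 8464409 = 7·1209201 + 2
11: 8464409 = 11·769491 + 8
13: 8464409 = 13·651108 + 5
17: 8464409 = 17·497906 + 7
19: 8464409 = 19·445495 + 4
23: 8464409 = 23·368017 + 18
29: 8464409 = 29·291876 + 5
31: 8464409 = 31·273045 + 14
37: 8464409 = 37·228767 + 30
41: 8464409 = 41·206449

41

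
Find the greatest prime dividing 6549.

59

6549 = 3 · 2183
2183 = 37 · 59
59 is prime.
So 6549 = 3 · 37 · 59; the largest prime factor is 59.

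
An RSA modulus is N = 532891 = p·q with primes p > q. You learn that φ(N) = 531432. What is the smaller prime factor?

φ(n) = (p−1)(q−1) = n − (p+q) + 1, so p + q = 532891 − 531432 + 1 = 1460.
p and q are the roots of t² − 1460t + 532891 = 0.
Discriminant: 1460² − 4·532891 = 2131600 − 2131564 = 36; √36 = 6.
q = (1460 − 6)/2 = 727, p = (1460 + 6)/2 = 733.
Check: 727 · 733 = 532891.

727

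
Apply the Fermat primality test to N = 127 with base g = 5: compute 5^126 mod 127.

5^1 ≡ 5 (mod 127)
5^2 ≡ 5^2 = 25 ≡ 25 (mod 127)
5^4 ≡ 25^2 = 625 ≡ 117 (mod 127)
5^8 ≡ 117^2 = 13689 ≡ 100 (mod 127)
5^16 ≡ 100^2 = 10000 ≡ 94 (mod 127)
5^32 ≡ 94^2 = 8836 ≡ 73 (mod 127)
5^64 ≡ 73^2 = 5329 ≡ 122 (mod 127)
126 = 64 + 32 + 16 + 8 + 4 + 2 in binary powers of 2.
So 5^126 ≡ 122 · 73 · 94 · 100 · 117 · 25 ≡ 1 (mod 127).
Since the result is 1, base 5 gives no evidence that 127 is composite.

1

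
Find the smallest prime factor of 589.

19

589 is odd.
Digit sum 22, not divisible by 3.
Ends in 9: not divisible by 5.
7: 589 = 7·84 + 1
11: 589 = 11·53 + 6
13: 589 = 13·45 + 4
17: 589 = 17·34 + 11
19: 589 = 19·31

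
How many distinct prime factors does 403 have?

2

403 = 13 · 31
403 = 13 · 31, which has 2 distinct prime factors.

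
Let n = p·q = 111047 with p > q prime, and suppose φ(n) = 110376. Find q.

293

φ(n) = (p−1)(q−1) = n − (p+q) + 1, so p + q = 111047 − 110376 + 1 = 672.
p and q are the roots of t² − 672t + 111047 = 0.
Discriminant: 672² − 4·111047 = 451584 − 444188 = 7396; √7396 = 86.
q = (672 − 86)/2 = 293, p = (672 + 86)/2 = 379.
Check: 293 · 379 = 111047.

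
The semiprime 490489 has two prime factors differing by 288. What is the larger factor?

Since p = q + 288, we have 490489 = q(q + 288), so q² + 288q − 490489 = 0.
Discriminant: 288² + 4·490489 = 82944 + 1961956 = 2044900; √2044900 = 1430.
q = (−288 + 1430)/2 = 571, and p = q + 288 = 859.
Check: 571 · 859 = 490489.

859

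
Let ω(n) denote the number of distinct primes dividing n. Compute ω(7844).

3

7844 = 2^2 · 1961
1961 = 37 · 53
7844 = 2^2 · 37 · 53, which has 3 distinct prime factors.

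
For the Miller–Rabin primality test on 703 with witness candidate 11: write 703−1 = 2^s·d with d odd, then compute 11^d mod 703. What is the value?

703 − 1 = 702 = 2^1 · 351, so d = 351.
11^1 ≡ 11 (mod 703)
11^2 ≡ 11^2 = 121 ≡ 121 (mod 703)
11^4 ≡ 121^2 = 14641 ≡ 581 (mod 703)
11^8 ≡ 581^2 = 337561 ≡ 121 (mod 703)
11^16 ≡ 121^2 = 14641 ≡ 581 (mod 703)
11^32 ≡ 581^2 = 337561 ≡ 121 (mod 703)
11^64 ≡ 121^2 = 14641 ≡ 581 (mod 703)
11^128 ≡ 581^2 = 337561 ≡ 121 (mod 703)
11^256 ≡ 121^2 = 14641 ≡ 581 (mod 703)
351 = 256 + 64 + 16 + 8 + 4 + 2 + 1 in binary powers of 2.
So 11^351 ≡ 581 · 581 · 581 · 121 · 581 · 121 · 11 ≡ 628 (mod 703).
Squaring chain: 628; never reaches −1, so base 11 is a Miller–Rabin witness that 703 is composite.

628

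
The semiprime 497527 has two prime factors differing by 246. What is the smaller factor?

593

Since p = q + 246, we have 497527 = q(q + 246), so q² + 246q − 497527 = 0.
Discriminant: 246² + 4·497527 = 60516 + 1990108 = 2050624; √2050624 = 1432.
q = (−246 + 1432)/2 = 593, and p = q + 246 = 839.
Check: 593 · 839 = 497527.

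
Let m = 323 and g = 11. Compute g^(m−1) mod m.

87

11^1 ≡ 11 (mod 323)
11^2 ≡ 11^2 = 121 ≡ 121 (mod 323)
11^4 ≡ 121^2 = 14641 ≡ 106 (mod 323)
11^8 ≡ 106^2 = 11236 ≡ 254 (mod 323)
11^16 ≡ 254^2 = 64516 ≡ 239 (mod 323)
11^32 ≡ 239^2 = 57121 ≡ 273 (mod 323)
11^64 ≡ 273^2 = 74529 ≡ 239 (mod 323)
11^128 ≡ 239^2 = 57121 ≡ 273 (mod 323)
11^256 ≡ 273^2 = 74529 ≡ 239 (mod 323)
322 = 256 + 64 + 2 in binary powers of 2.
So 11^322 ≡ 239 · 239 · 121 ≡ 87 (mod 323).
Since 87 ≠ 1, base 11 is a Fermat witness: 323 is composite.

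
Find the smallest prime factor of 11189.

11189 is odd.
Digit sum 20, not divisible by 3.
Ends in 9: not divisible by 5.
7: 11189 = 7·1598 + 3
11: 11189 = 11·1017 + 2
13: 11189 = 13·860 + 9
17: 11189 = 17·658 + 3
19: 11189 = 19·588 + 17
23: 11189 = 23·486 + 11
29: 11189 = 29·385 + 24
31: 11189 = 31·360 + 29
37: 11189 = 37·302 + 15
41: 11189 = 41·272 + 37
43: 11189 = 43·260 + 9
47: 11189 = 47·238 + 3
53: 11189 = 53·211 + 6
59: 11189 = 59·189 + 38
61: 11189 = 61·183 + 26
67: 11189 = 67·167

67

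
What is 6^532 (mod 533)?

6^1 ≡ 6 (mod 533)
6^2 ≡ 6^2 = 36 ≡ 36 (mod 533)
6^4 ≡ 36^2 = 1296 ≡ 230 (mod 533)
6^8 ≡ 230^2 = 52900 ≡ 133 (mod 533)
6^16 ≡ 133^2 = 17689 ≡ 100 (mod 533)
6^32 ≡ 100^2 = 10000 ≡ 406 (mod 533)
6^64 ≡ 406^2 = 164836 ≡ 139 (mod 533)
6^128 ≡ 139^2 = 19321 ≡ 133 (mod 533)
6^256 ≡ 133^2 = 17689 ≡ 100 (mod 533)
6^512 ≡ 100^2 = 10000 ≡ 406 (mod 533)
532 = 512 + 16 + 4 in binary powers of 2.
So 6^532 ≡ 406 · 100 · 230 ≡ 373 (mod 533).
Since 373 ≠ 1, base 6 is a Fermat witness: 533 is composite.

373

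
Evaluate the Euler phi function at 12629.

Factor: 12629 = 73 · 173.
φ(12629) = (73−1) · (173−1) = 72 · 172 = 12384.

12384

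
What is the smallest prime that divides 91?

7

91 is odd.
Digit sum 10, not divisible by 3.
Ends in 1: not divisible by 5.
7: 91 = 7·13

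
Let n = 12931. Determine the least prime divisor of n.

67

12931 is odd.
Digit sum 16, not divisible by 3.
Ends in 1: not divisible by 5.
7: 12931 = 7·1847 + 2
11: 12931 = 11·1175 + 6
13: 12931 = 13·994 + 9
17: 12931 = 17·760 + 11
19: 12931 = 19·680 + 11
23: 12931 = 23·562 + 5
29: 12931 = 29·445 + 26
31: 12931 = 31·417 + 4
37: 12931 = 37·349 + 18
41: 12931 = 41·315 + 16
43: 12931 = 43·300 + 31
47: 12931 = 47·275 + 6
53: 12931 = 53·243 + 52
59: 12931 = 59·219 + 10
61: 12931 = 61·211 + 60
67: 12931 = 67·193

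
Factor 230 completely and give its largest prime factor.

230 = 2 · 115
115 = 5 · 23
23 is prime.
So 230 = 2 · 5 · 23; the largest prime factor is 23.

23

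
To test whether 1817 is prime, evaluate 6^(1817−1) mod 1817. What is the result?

98

6^1 ≡ 6 (mod 1817)
6^2 ≡ 6^2 = 36 ≡ 36 (mod 1817)
6^4 ≡ 36^2 = 1296 ≡ 1296 (mod 1817)
6^8 ≡ 1296^2 = 1679616 ≡ 708 (mod 1817)
6^16 ≡ 708^2 = 501264 ≡ 1589 (mod 1817)
6^32 ≡ 1589^2 = 2524921 ≡ 1108 (mod 1817)
6^64 ≡ 1108^2 = 1227664 ≡ 1189 (mod 1817)
6^128 ≡ 1189^2 = 1413721 ≡ 95 (mod 1817)
6^256 ≡ 95^2 = 9025 ≡ 1757 (mod 1817)
6^512 ≡ 1757^2 = 3087049 ≡ 1783 (mod 1817)
6^1024 ≡ 1783^2 = 3179089 ≡ 1156 (mod 1817)
1816 = 1024 + 512 + 256 + 16 + 8 in binary powers of 2.
So 6^1816 ≡ 1156 · 1783 · 1757 · 1589 · 708 ≡ 98 (mod 1817).
Since 98 ≠ 1, base 6 is a Fermat witness: 1817 is composite.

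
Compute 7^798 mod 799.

7^1 ≡ 7 (mod 799)
7^2 ≡ 7^2 = 49 ≡ 49 (mod 799)
7^4 ≡ 49^2 = 2401 ≡ 4 (mod 799)
7^8 ≡ 4^2 = 16 ≡ 16 (mod 799)
7^16 ≡ 16^2 = 256 ≡ 256 (mod 799)
7^32 ≡ 256^2 = 65536 ≡ 18 (mod 799)
7^64 ≡ 18^2 = 324 ≡ 324 (mod 799)
7^128 ≡ 324^2 = 104976 ≡ 307 (mod 799)
7^256 ≡ 307^2 = 94249 ≡ 766 (mod 799)
7^512 ≡ 766^2 = 586756 ≡ 290 (mod 799)
798 = 512 + 256 + 16 + 8 + 4 + 2 in binary powers of 2.
So 7^798 ≡ 290 · 766 · 256 · 16 · 4 · 49 ≡ 773 (mod 799).
Since 773 ≠ 1, base 7 is a Fermat witness: 799 is composite.

773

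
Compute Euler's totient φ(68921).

Factor: 68921 = 41^3.
φ(68921) = 41^2·(41−1) = 67240.

67240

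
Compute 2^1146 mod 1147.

2^1 ≡ 2 (mod 1147)
2^2 ≡ 2^2 = 4 ≡ 4 (mod 1147)
2^4 ≡ 4^2 = 16 ≡ 16 (mod 1147)
2^8 ≡ 16^2 = 256 ≡ 256 (mod 1147)
2^16 ≡ 256^2 = 65536 ≡ 157 (mod 1147)
2^32 ≡ 157^2 = 24649 ≡ 562 (mod 1147)
2^64 ≡ 562^2 = 315844 ≡ 419 (mod 1147)
2^128 ≡ 419^2 = 175561 ≡ 70 (mod 1147)
2^256 ≡ 70^2 = 4900 ≡ 312 (mod 1147)
2^512 ≡ 312^2 = 97344 ≡ 996 (mod 1147)
2^1024 ≡ 996^2 = 992016 ≡ 1008 (mod 1147)
1146 = 1024 + 64 + 32 + 16 + 8 + 2 in binary powers of 2.
So 2^1146 ≡ 1008 · 419 · 562 · 157 · 256 · 4 ≡ 529 (mod 1147).
Since 529 ≠ 1, base 2 is a Fermat witness: 1147 is composite.

529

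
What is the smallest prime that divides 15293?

15293 is odd.
Digit sum 20, not divisible by 3.
Ends in 3: not divisible by 5.
7: 15293 = 7·2184 + 5
11: 15293 = 11·1390 + 3
13: 15293 = 13·1176 + 5
17: 15293 = 17·899 + 10
19: 15293 = 19·804 + 17
23: 15293 = 23·664 + 21
29: 15293 = 29·527 + 10
31: 15293 = 31·493 + 10
37: 15293 = 37·413 + 12
41: 15293 = 41·373

41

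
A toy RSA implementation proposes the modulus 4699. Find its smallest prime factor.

4699 is odd.
Digit sum 28, not divisible by 3.
Ends in 9: not divisible by 5.
7: 4699 = 7·671 + 2
11: 4699 = 11·427 + 2
13: 4699 = 13·361 + 6
17: 4699 = 17·276 + 7
19: 4699 = 19·247 + 6
23: 4699 = 23·204 + 7
29: 4699 = 29·162 + 1
31: 4699 = 31·151 + 18
37: 4699 = 37·127

37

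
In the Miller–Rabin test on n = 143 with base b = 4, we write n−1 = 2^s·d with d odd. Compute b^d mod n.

143 − 1 = 142 = 2^1 · 71, so d = 71.
4^1 ≡ 4 (mod 143)
4^2 ≡ 4^2 = 16 ≡ 16 (mod 143)
4^4 ≡ 16^2 = 256 ≡ 113 (mod 143)
4^8 ≡ 113^2 = 12769 ≡ 42 (mod 143)
4^16 ≡ 42^2 = 1764 ≡ 48 (mod 143)
4^32 ≡ 48^2 = 2304 ≡ 16 (mod 143)
4^64 ≡ 16^2 = 256 ≡ 113 (mod 143)
71 = 64 + 4 + 2 + 1 in binary powers of 2.
So 4^71 ≡ 113 · 113 · 16 · 4 ≡ 114 (mod 143).
Squaring chain: 114; never reaches −1, so base 4 is a Miller–Rabin witness that 143 is composite.

114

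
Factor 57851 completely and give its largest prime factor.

83

57851 = 17 · 3403
3403 = 41 · 83
83 is prime.
So 57851 = 17 · 41 · 83; the largest prime factor is 83.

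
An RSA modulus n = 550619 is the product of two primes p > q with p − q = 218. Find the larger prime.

Since p = q + 218, we have 550619 = q(q + 218), so q² + 218q − 550619 = 0.
Discriminant: 218² + 4·550619 = 47524 + 2202476 = 2250000; √2250000 = 1500.
q = (−218 + 1500)/2 = 641, and p = q + 218 = 859.
Check: 641 · 859 = 550619.

859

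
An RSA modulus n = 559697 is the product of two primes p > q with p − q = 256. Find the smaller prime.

631

Since p = q + 256, we have 559697 = q(q + 256), so q² + 256q − 559697 = 0.
Discriminant: 256² + 4·559697 = 65536 + 2238788 = 2304324; √2304324 = 1518.
q = (−256 + 1518)/2 = 631, and p = q + 256 = 887.
Check: 631 · 887 = 559697.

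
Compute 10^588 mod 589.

10^1 ≡ 10 (mod 589)
10^2 ≡ 10^2 = 100 ≡ 100 (mod 589)
10^4 ≡ 100^2 = 10000 ≡ 576 (mod 589)
10^8 ≡ 576^2 = 331776 ≡ 169 (mod 589)
10^16 ≡ 169^2 = 28561 ≡ 289 (mod 589)
10^32 ≡ 289^2 = 83521 ≡ 472 (mod 589)
10^64 ≡ 472^2 = 222784 ≡ 142 (mod 589)
10^128 ≡ 142^2 = 20164 ≡ 138 (mod 589)
10^256 ≡ 138^2 = 19044 ≡ 196 (mod 589)
10^512 ≡ 196^2 = 38416 ≡ 131 (mod 589)
588 = 512 + 64 + 8 + 4 in binary powers of 2.
So 10^588 ≡ 131 · 142 · 169 · 576 ≡ 349 (mod 589).
Since 349 ≠ 1, base 10 is a Fermat witness: 589 is composite.

349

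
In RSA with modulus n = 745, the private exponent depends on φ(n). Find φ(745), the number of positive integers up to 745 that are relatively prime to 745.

Factor: 745 = 5 · 149.
φ(745) = (5−1) · (149−1) = 4 · 148 = 592.

592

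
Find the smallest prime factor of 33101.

33101 is odd.
Digit sum 8, not divisible by 3.
Ends in 1: not divisible by 5.
7: 33101 = 7·4728 + 5
11: 33101 = 11·3009 + 2
13: 33101 = 13·2546 + 3
17: 33101 = 17·1947 + 2
19: 33101 = 19·1742 + 3
23: 33101 = 23·1439 + 4
29: 33101 = 29·1141 + 12
31: 33101 = 31·1067 + 24
37: 33101 = 37·894 + 23
41: 33101 = 41·807 + 14
43: 33101 = 43·769 + 34
47: 33101 = 47·704 + 13
53: 33101 = 53·624 + 29
59: 33101 = 59·561 + 2
61: 33101 = 61·542 + 39
67: 33101 = 67·494 + 3
71: 33101 = 71·466 + 15
73: 33101 = 73·453 + 32
79: 33101 = 79·419

79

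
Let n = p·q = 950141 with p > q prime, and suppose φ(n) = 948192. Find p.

φ(n) = (p−1)(q−1) = n − (p+q) + 1, so p + q = 950141 − 948192 + 1 = 1950.
p and q are the roots of t² − 1950t + 950141 = 0.
Discriminant: 1950² − 4·950141 = 3802500 − 3800564 = 1936; √1936 = 44.
q = (1950 − 44)/2 = 953, p = (1950 + 44)/2 = 997.
Check: 953 · 997 = 950141.

997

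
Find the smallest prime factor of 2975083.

41

2975083 is odd.
Digit sum 34, not divisible by 3.
Ends in 3: not divisible by 5.
7: 2975083 = 7·425011 + 6
11: 2975083 = 11·270462 + 1
13: 2975083 = 13·228852 + 7
17: 2975083 = 17·175004 + 15
19: 2975083 = 19·156583 + 6
23: 2975083 = 23·129351 + 10
29: 2975083 = 29·102589 + 2
31: 2975083 = 31·95970 + 13
37: 2975083 = 37·80407 + 24
41: 2975083 = 41·72563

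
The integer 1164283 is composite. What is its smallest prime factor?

1164283 is odd.
Digit sum 25, not divisible by 3.
Ends in 3: not divisible by 5.
7: 1164283 = 7·166326 + 1
11: 1164283 = 11·105843 + 10
13: 1164283 = 13·89560 + 3
17: 1164283 = 17·68487 + 4
19: 1164283 = 19·61278 + 1
23: 1164283 = 23·50621

23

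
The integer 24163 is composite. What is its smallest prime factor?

24163 is odd.
Digit sum 16, not divisible by 3.
Ends in 3: not divisible by 5.
7: 24163 = 7·3451 + 6
11: 24163 = 11·2196 + 7
13: 24163 = 13·1858 + 9
17: 24163 = 17·1421 + 6
19: 24163 = 19·1271 + 14
23: 24163 = 23·1050 + 13
29: 24163 = 29·833 + 6
31: 24163 = 31·779 + 14
37: 24163 = 37·653 + 2
41: 24163 = 41·589 + 14
43: 24163 = 43·561 + 40
47: 24163 = 47·514 + 5
53: 24163 = 53·455 + 48
59: 24163 = 59·409 + 32
61: 24163 = 61·396 + 7
67: 24163 = 67·360 + 43
71: 24163 = 71·340 + 23
73: 24163 = 73·331

73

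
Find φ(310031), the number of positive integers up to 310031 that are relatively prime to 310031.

Factor: 310031 = 31 · 73 · 137.
φ(310031) = (31−1) · (73−1) · (137−1) = 30 · 72 · 136 = 293760.

293760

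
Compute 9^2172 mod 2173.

9^1 ≡ 9 (mod 2173)
9^2 ≡ 9^2 = 81 ≡ 81 (mod 2173)
9^4 ≡ 81^2 = 6561 ≡ 42 (mod 2173)
9^8 ≡ 42^2 = 1764 ≡ 1764 (mod 2173)
9^16 ≡ 1764^2 = 3111696 ≡ 2133 (mod 2173)
9^32 ≡ 2133^2 = 4549689 ≡ 1600 (mod 2173)
9^64 ≡ 1600^2 = 2560000 ≡ 206 (mod 2173)
9^128 ≡ 206^2 = 42436 ≡ 1149 (mod 2173)
9^256 ≡ 1149^2 = 1320201 ≡ 1190 (mod 2173)
9^512 ≡ 1190^2 = 1416100 ≡ 1477 (mod 2173)
9^1024 ≡ 1477^2 = 2181529 ≡ 2010 (mod 2173)
9^2048 ≡ 2010^2 = 4040100 ≡ 493 (mod 2173)
2172 = 2048 + 64 + 32 + 16 + 8 + 4 in binary powers of 2.
So 9^2172 ≡ 493 · 206 · 1600 · 2133 · 1764 · 42 ≡ 1846 (mod 2173).
Since 1846 ≠ 1, base 9 is a Fermat witness: 2173 is composite.

1846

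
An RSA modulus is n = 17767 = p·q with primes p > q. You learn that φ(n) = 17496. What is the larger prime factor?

φ(n) = (p−1)(q−1) = n − (p+q) + 1, so p + q = 17767 − 17496 + 1 = 272.
p and q are the roots of t² − 272t + 17767 = 0.
Discriminant: 272² − 4·17767 = 73984 − 71068 = 2916; √2916 = 54.
q = (272 − 54)/2 = 109, p = (272 + 54)/2 = 163.
Check: 109 · 163 = 17767.

163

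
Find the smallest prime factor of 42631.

42631 is odd.
Digit sum 16, not divisible by 3.
Ends in 1: not divisible by 5.
7: 42631 = 7·6090 + 1
11: 42631 = 11·3875 + 6
13: 42631 = 13·3279 + 4
17: 42631 = 17·2507 + 12
19: 42631 = 19·2243 + 14
23: 42631 = 23·1853 + 12
29: 42631 = 29·1470 + 1
31: 42631 = 31·1375 + 6
37: 42631 = 37·1152 + 7
41: 42631 = 41·1039 + 32
43: 42631 = 43·991 + 18
47: 42631 = 47·907 + 2
53: 42631 = 53·804 + 19
59: 42631 = 59·722 + 33
61: 42631 = 61·698 + 53
67: 42631 = 67·636 + 19
71: 42631 = 71·600 + 31
73: 42631 = 73·583 + 72
79: 42631 = 79·539 + 50
83: 42631 = 83·513 + 52
89: 42631 = 89·479

89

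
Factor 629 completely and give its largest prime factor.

629 = 17 · 37
37 is prime.
So 629 = 17 · 37; the largest prime factor is 37.

37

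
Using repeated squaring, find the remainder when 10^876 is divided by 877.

10^1 ≡ 10 (mod 877)
10^2 ≡ 10^2 = 100 ≡ 100 (mod 877)
10^4 ≡ 100^2 = 10000 ≡ 353 (mod 877)
10^8 ≡ 353^2 = 124609 ≡ 75 (mod 877)
10^16 ≡ 75^2 = 5625 ≡ 363 (mod 877)
10^32 ≡ 363^2 = 131769 ≡ 219 (mod 877)
10^64 ≡ 219^2 = 47961 ≡ 603 (mod 877)
10^128 ≡ 603^2 = 363609 ≡ 531 (mod 877)
10^256 ≡ 531^2 = 281961 ≡ 444 (mod 877)
10^512 ≡ 444^2 = 197136 ≡ 688 (mod 877)
876 = 512 + 256 + 64 + 32 + 8 + 4 in binary powers of 2.
So 10^876 ≡ 688 · 444 · 603 · 219 · 75 · 353 ≡ 1 (mod 877).
Since the result is 1, base 10 gives no evidence that 877 is composite.

1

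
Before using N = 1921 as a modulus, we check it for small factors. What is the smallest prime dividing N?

1921 is odd.
Digit sum 13, not divisible by 3.
Ends in 1: not divisible by 5.
7: 1921 = 7·274 + 3
11: 1921 = 11·174 + 7
13: 1921 = 13·147 + 10
17: 1921 = 17·113

17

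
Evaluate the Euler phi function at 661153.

633456

Factor: 661153 = 37 · 107 · 167.
φ(661153) = (37−1) · (107−1) · (167−1) = 36 · 106 · 166 = 633456.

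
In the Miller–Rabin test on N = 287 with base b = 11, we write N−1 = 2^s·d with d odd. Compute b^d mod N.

268

287 − 1 = 286 = 2^1 · 143, so d = 143.
11^1 ≡ 11 (mod 287)
11^2 ≡ 11^2 = 121 ≡ 121 (mod 287)
11^4 ≡ 121^2 = 14641 ≡ 4 (mod 287)
11^8 ≡ 4^2 = 16 ≡ 16 (mod 287)
11^16 ≡ 16^2 = 256 ≡ 256 (mod 287)
11^32 ≡ 256^2 = 65536 ≡ 100 (mod 287)
11^64 ≡ 100^2 = 10000 ≡ 242 (mod 287)
11^128 ≡ 242^2 = 58564 ≡ 16 (mod 287)
143 = 128 + 8 + 4 + 2 + 1 in binary powers of 2.
So 11^143 ≡ 16 · 16 · 4 · 121 · 11 ≡ 268 (mod 287).
Squaring chain: 268; never reaches −1, so base 11 is a Miller–Rabin witness that 287 is composite.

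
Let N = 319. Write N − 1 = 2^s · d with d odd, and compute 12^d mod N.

133

319 − 1 = 318 = 2^1 · 159, so d = 159.
12^1 ≡ 12 (mod 319)
12^2 ≡ 12^2 = 144 ≡ 144 (mod 319)
12^4 ≡ 144^2 = 20736 ≡ 1 (mod 319)
12^8 ≡ 1^2 = 1 ≡ 1 (mod 319)
12^16 ≡ 1^2 = 1 ≡ 1 (mod 319)
12^32 ≡ 1^2 = 1 ≡ 1 (mod 319)
12^64 ≡ 1^2 = 1 ≡ 1 (mod 319)
12^128 ≡ 1^2 = 1 ≡ 1 (mod 319)
159 = 128 + 16 + 8 + 4 + 2 + 1 in binary powers of 2.
So 12^159 ≡ 1 · 1 · 1 · 1 · 144 · 12 ≡ 133 (mod 319).
Squaring chain: 133; never reaches −1, so base 12 is a Miller–Rabin witness that 319 is composite.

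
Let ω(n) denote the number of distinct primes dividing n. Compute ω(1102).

3

1102 = 2 · 551
551 = 19 · 29
1102 = 2 · 19 · 29, which has 3 distinct prime factors.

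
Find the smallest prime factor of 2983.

2983 is odd.
Digit sum 22, not divisible by 3.
Ends in 3: not divisible by 5.
7: 2983 = 7·426 + 1
11: 2983 = 11·271 + 2
13: 2983 = 13·229 + 6
17: 2983 = 17·175 + 8
19: 2983 = 19·157

19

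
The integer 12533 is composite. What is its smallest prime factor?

12533 is odd.
Digit sum 14, not divisible by 3.
Ends in 3: not divisible by 5.
7: 12533 = 7·1790 + 3
11: 12533 = 11·1139 + 4
13: 12533 = 13·964 + 1
17: 12533 = 17·737 + 4
19: 12533 = 19·659 + 12
23: 12533 = 23·544 + 21
29: 12533 = 29·432 + 5
31: 12533 = 31·404 + 9
37: 12533 = 37·338 + 27
41: 12533 = 41·305 + 28
43: 12533 = 43·291 + 20
47: 12533 = 47·266 + 31
53: 12533 = 53·236 + 25
59: 12533 = 59·212 + 25
61: 12533 = 61·205 + 28
67: 12533 = 67·187 + 4
71: 12533 = 71·176 + 37
73: 12533 = 73·171 + 50
79: 12533 = 79·158 + 51
83: 12533 = 83·151

83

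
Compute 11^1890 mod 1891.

1768

11^1 ≡ 11 (mod 1891)
11^2 ≡ 11^2 = 121 ≡ 121 (mod 1891)
11^4 ≡ 121^2 = 14641 ≡ 1404 (mod 1891)
11^8 ≡ 1404^2 = 1971216 ≡ 794 (mod 1891)
11^16 ≡ 794^2 = 630436 ≡ 733 (mod 1891)
11^32 ≡ 733^2 = 537289 ≡ 245 (mod 1891)
11^64 ≡ 245^2 = 60025 ≡ 1404 (mod 1891)
11^128 ≡ 1404^2 = 1971216 ≡ 794 (mod 1891)
11^256 ≡ 794^2 = 630436 ≡ 733 (mod 1891)
11^512 ≡ 733^2 = 537289 ≡ 245 (mod 1891)
11^1024 ≡ 245^2 = 60025 ≡ 1404 (mod 1891)
1890 = 1024 + 512 + 256 + 64 + 32 + 2 in binary powers of 2.
So 11^1890 ≡ 1404 · 245 · 733 · 1404 · 245 · 121 ≡ 1768 (mod 1891).
Since 1768 ≠ 1, base 11 is a Fermat witness: 1891 is composite.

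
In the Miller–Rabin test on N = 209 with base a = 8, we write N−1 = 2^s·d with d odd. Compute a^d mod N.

160

209 − 1 = 208 = 2^4 · 13, so d = 13.
8^1 ≡ 8 (mod 209)
8^2 ≡ 8^2 = 64 ≡ 64 (mod 209)
8^4 ≡ 64^2 = 4096 ≡ 125 (mod 209)
8^8 ≡ 125^2 = 15625 ≡ 159 (mod 209)
13 = 8 + 4 + 1 in binary powers of 2.
So 8^13 ≡ 159 · 125 · 8 ≡ 160 (mod 209).
Squaring chain: 160 → 102 → 163 → 26; never reaches −1, so base 8 is a Miller–Rabin witness that 209 is composite.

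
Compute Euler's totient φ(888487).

859584

Factor: 888487 = 67 · 89 · 149.
φ(888487) = (67−1) · (89−1) · (149−1) = 66 · 88 · 148 = 859584.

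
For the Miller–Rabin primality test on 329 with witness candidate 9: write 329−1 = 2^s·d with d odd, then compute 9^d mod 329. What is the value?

130

329 − 1 = 328 = 2^3 · 41, so d = 41.
9^1 ≡ 9 (mod 329)
9^2 ≡ 9^2 = 81 ≡ 81 (mod 329)
9^4 ≡ 81^2 = 6561 ≡ 310 (mod 329)
9^8 ≡ 310^2 = 96100 ≡ 32 (mod 329)
9^16 ≡ 32^2 = 1024 ≡ 37 (mod 329)
9^32 ≡ 37^2 = 1369 ≡ 53 (mod 329)
41 = 32 + 8 + 1 in binary powers of 2.
So 9^41 ≡ 53 · 32 · 9 ≡ 130 (mod 329).
Squaring chain: 130 → 121 → 165; never reaches −1, so base 9 is a Miller–Rabin witness that 329 is composite.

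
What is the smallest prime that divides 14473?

41

14473 is odd.
Digit sum 19, not divisible by 3.
Ends in 3: not divisible by 5.
7: 14473 = 7·2067 + 4
11: 14473 = 11·1315 + 8
13: 14473 = 13·1113 + 4
17: 14473 = 17·851 + 6
19: 14473 = 19·761 + 14
23: 14473 = 23·629 + 6
29: 14473 = 29·499 + 2
31: 14473 = 31·466 + 27
37: 14473 = 37·391 + 6
41: 14473 = 41·353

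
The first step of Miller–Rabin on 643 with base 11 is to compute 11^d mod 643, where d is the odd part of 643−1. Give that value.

642

643 − 1 = 642 = 2^1 · 321, so d = 321.
11^1 ≡ 11 (mod 643)
11^2 ≡ 11^2 = 121 ≡ 121 (mod 643)
11^4 ≡ 121^2 = 14641 ≡ 495 (mod 643)
11^8 ≡ 495^2 = 245025 ≡ 42 (mod 643)
11^16 ≡ 42^2 = 1764 ≡ 478 (mod 643)
11^32 ≡ 478^2 = 228484 ≡ 219 (mod 643)
11^64 ≡ 219^2 = 47961 ≡ 379 (mod 643)
11^128 ≡ 379^2 = 143641 ≡ 252 (mod 643)
11^256 ≡ 252^2 = 63504 ≡ 490 (mod 643)
321 = 256 + 64 + 1 in binary powers of 2.
So 11^321 ≡ 490 · 379 · 11 ≡ 642 (mod 643).
Since 11^d ≡ 642 (mod 643), base 11 does not prove 643 composite.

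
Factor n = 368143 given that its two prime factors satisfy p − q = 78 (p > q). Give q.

Since p = q + 78, we have 368143 = q(q + 78), so q² + 78q − 368143 = 0.
Discriminant: 78² + 4·368143 = 6084 + 1472572 = 1478656; √1478656 = 1216.
q = (−78 + 1216)/2 = 569, and p = q + 78 = 647.
Check: 569 · 647 = 368143.

569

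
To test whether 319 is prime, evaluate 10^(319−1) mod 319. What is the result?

122

10^1 ≡ 10 (mod 319)
10^2 ≡ 10^2 = 100 ≡ 100 (mod 319)
10^4 ≡ 100^2 = 10000 ≡ 111 (mod 319)
10^8 ≡ 111^2 = 12321 ≡ 199 (mod 319)
10^16 ≡ 199^2 = 39601 ≡ 45 (mod 319)
10^32 ≡ 45^2 = 2025 ≡ 111 (mod 319)
10^64 ≡ 111^2 = 12321 ≡ 199 (mod 319)
10^128 ≡ 199^2 = 39601 ≡ 45 (mod 319)
10^256 ≡ 45^2 = 2025 ≡ 111 (mod 319)
318 = 256 + 32 + 16 + 8 + 4 + 2 in binary powers of 2.
So 10^318 ≡ 111 · 111 · 45 · 199 · 111 · 100 ≡ 122 (mod 319).
Since 122 ≠ 1, base 10 is a Fermat witness: 319 is composite.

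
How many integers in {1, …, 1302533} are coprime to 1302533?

Factor: 1302533 = 61 · 131 · 163.
φ(1302533) = (61−1) · (131−1) · (163−1) = 60 · 130 · 162 = 1263600.

1263600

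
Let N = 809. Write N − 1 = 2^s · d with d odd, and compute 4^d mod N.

808

809 − 1 = 808 = 2^3 · 101, so d = 101.
4^1 ≡ 4 (mod 809)
4^2 ≡ 4^2 = 16 ≡ 16 (mod 809)
4^4 ≡ 16^2 = 256 ≡ 256 (mod 809)
4^8 ≡ 256^2 = 65536 ≡ 7 (mod 809)
4^16 ≡ 7^2 = 49 ≡ 49 (mod 809)
4^32 ≡ 49^2 = 2401 ≡ 783 (mod 809)
4^64 ≡ 783^2 = 613089 ≡ 676 (mod 809)
101 = 64 + 32 + 4 + 1 in binary powers of 2.
So 4^101 ≡ 676 · 783 · 256 · 4 ≡ 808 (mod 809).
Since 4^d ≡ 808 (mod 809), base 4 does not prove 809 composite.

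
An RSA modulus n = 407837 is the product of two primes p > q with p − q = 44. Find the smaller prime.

Since p = q + 44, we have 407837 = q(q + 44), so q² + 44q − 407837 = 0.
Discriminant: 44² + 4·407837 = 1936 + 1631348 = 1633284; √1633284 = 1278.
q = (−44 + 1278)/2 = 617, and p = q + 44 = 661.
Check: 617 · 661 = 407837.

617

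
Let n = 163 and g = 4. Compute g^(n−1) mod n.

4^1 ≡ 4 (mod 163)
4^2 ≡ 4^2 = 16 ≡ 16 (mod 163)
4^4 ≡ 16^2 = 256 ≡ 93 (mod 163)
4^8 ≡ 93^2 = 8649 ≡ 10 (mod 163)
4^16 ≡ 10^2 = 100 ≡ 100 (mod 163)
4^32 ≡ 100^2 = 10000 ≡ 57 (mod 163)
4^64 ≡ 57^2 = 3249 ≡ 152 (mod 163)
4^128 ≡ 152^2 = 23104 ≡ 121 (mod 163)
162 = 128 + 32 + 2 in binary powers of 2.
So 4^162 ≡ 121 · 57 · 16 ≡ 1 (mod 163).
Since the result is 1, base 4 gives no evidence that 163 is composite.

1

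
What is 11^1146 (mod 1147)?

593

11^1 ≡ 11 (mod 1147)
11^2 ≡ 11^2 = 121 ≡ 121 (mod 1147)
11^4 ≡ 121^2 = 14641 ≡ 877 (mod 1147)
11^8 ≡ 877^2 = 769129 ≡ 639 (mod 1147)
11^16 ≡ 639^2 = 408321 ≡ 1136 (mod 1147)
11^32 ≡ 1136^2 = 1290496 ≡ 121 (mod 1147)
11^64 ≡ 121^2 = 14641 ≡ 877 (mod 1147)
11^128 ≡ 877^2 = 769129 ≡ 639 (mod 1147)
11^256 ≡ 639^2 = 408321 ≡ 1136 (mod 1147)
11^512 ≡ 1136^2 = 1290496 ≡ 121 (mod 1147)
11^1024 ≡ 121^2 = 14641 ≡ 877 (mod 1147)
1146 = 1024 + 64 + 32 + 16 + 8 + 2 in binary powers of 2.
So 11^1146 ≡ 877 · 877 · 121 · 1136 · 639 · 121 ≡ 593 (mod 1147).
Since 593 ≠ 1, base 11 is a Fermat witness: 1147 is composite.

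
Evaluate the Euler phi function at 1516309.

1465296

Factor: 1516309 = 43 · 179 · 197.
φ(1516309) = (43−1) · (179−1) · (197−1) = 42 · 178 · 196 = 1465296.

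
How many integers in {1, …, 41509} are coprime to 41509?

Factor: 41509 = 13 · 31 · 103.
φ(41509) = (13−1) · (31−1) · (103−1) = 12 · 30 · 102 = 36720.

36720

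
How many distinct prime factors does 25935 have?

25935 = 3 · 8645
8645 = 5 · 1729
1729 = 7 · 247
247 = 13 · 19
25935 = 3 · 5 · 7 · 13 · 19, which has 5 distinct prime factors.

5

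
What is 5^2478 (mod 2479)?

545

5^1 ≡ 5 (mod 2479)
5^2 ≡ 5^2 = 25 ≡ 25 (mod 2479)
5^4 ≡ 25^2 = 625 ≡ 625 (mod 2479)
5^8 ≡ 625^2 = 390625 ≡ 1422 (mod 2479)
5^16 ≡ 1422^2 = 2022084 ≡ 1699 (mod 2479)
5^32 ≡ 1699^2 = 2886601 ≡ 1045 (mod 2479)
5^64 ≡ 1045^2 = 1092025 ≡ 1265 (mod 2479)
5^128 ≡ 1265^2 = 1600225 ≡ 1270 (mod 2479)
5^256 ≡ 1270^2 = 1612900 ≡ 1550 (mod 2479)
5^512 ≡ 1550^2 = 2402500 ≡ 349 (mod 2479)
5^1024 ≡ 349^2 = 121801 ≡ 330 (mod 2479)
5^2048 ≡ 330^2 = 108900 ≡ 2303 (mod 2479)
2478 = 2048 + 256 + 128 + 32 + 8 + 4 + 2 in binary powers of 2.
So 5^2478 ≡ 2303 · 1550 · 1270 · 1045 · 1422 · 625 · 25 ≡ 545 (mod 2479).
Since 545 ≠ 1, base 5 is a Fermat witness: 2479 is composite.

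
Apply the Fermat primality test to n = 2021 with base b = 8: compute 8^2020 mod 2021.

1860

8^1 ≡ 8 (mod 2021)
8^2 ≡ 8^2 = 64 ≡ 64 (mod 2021)
8^4 ≡ 64^2 = 4096 ≡ 54 (mod 2021)
8^8 ≡ 54^2 = 2916 ≡ 895 (mod 2021)
8^16 ≡ 895^2 = 801025 ≡ 709 (mod 2021)
8^32 ≡ 709^2 = 502681 ≡ 1473 (mod 2021)
8^64 ≡ 1473^2 = 2169729 ≡ 1196 (mod 2021)
8^128 ≡ 1196^2 = 1430416 ≡ 1569 (mod 2021)
8^256 ≡ 1569^2 = 2461761 ≡ 183 (mod 2021)
8^512 ≡ 183^2 = 33489 ≡ 1153 (mod 2021)
8^1024 ≡ 1153^2 = 1329409 ≡ 1612 (mod 2021)
2020 = 1024 + 512 + 256 + 128 + 64 + 32 + 4 in binary powers of 2.
So 8^2020 ≡ 1612 · 1153 · 183 · 1569 · 1196 · 1473 · 54 ≡ 1860 (mod 2021).
Since 1860 ≠ 1, base 8 is a Fermat witness: 2021 is composite.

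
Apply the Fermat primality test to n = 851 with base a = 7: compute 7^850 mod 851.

7^1 ≡ 7 (mod 851)
7^2 ≡ 7^2 = 49 ≡ 49 (mod 851)
7^4 ≡ 49^2 = 2401 ≡ 699 (mod 851)
7^8 ≡ 699^2 = 488601 ≡ 127 (mod 851)
7^16 ≡ 127^2 = 16129 ≡ 811 (mod 851)
7^32 ≡ 811^2 = 657721 ≡ 749 (mod 851)
7^64 ≡ 749^2 = 561001 ≡ 192 (mod 851)
7^128 ≡ 192^2 = 36864 ≡ 271 (mod 851)
7^256 ≡ 271^2 = 73441 ≡ 255 (mod 851)
7^512 ≡ 255^2 = 65025 ≡ 349 (mod 851)
850 = 512 + 256 + 64 + 16 + 2 in binary powers of 2.
So 7^850 ≡ 349 · 255 · 192 · 811 · 49 ≡ 255 (mod 851).
Since 255 ≠ 1, base 7 is a Fermat witness: 851 is composite.

255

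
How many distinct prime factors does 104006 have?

5

104006 = 2 · 52003
52003 = 7 · 7429
7429 = 17 · 437
437 = 19 · 23
104006 = 2 · 7 · 17 · 19 · 23, which has 5 distinct prime factors.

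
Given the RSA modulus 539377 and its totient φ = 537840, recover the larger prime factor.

φ(n) = (p−1)(q−1) = n − (p+q) + 1, so p + q = 539377 − 537840 + 1 = 1538.
p and q are the roots of t² − 1538t + 539377 = 0.
Discriminant: 1538² − 4·539377 = 2365444 − 2157508 = 207936; √207936 = 456.
q = (1538 − 456)/2 = 541, p = (1538 + 456)/2 = 997.
Check: 541 · 997 = 539377.

997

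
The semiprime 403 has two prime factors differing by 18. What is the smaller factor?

Since p = q + 18, we have 403 = q(q + 18), so q² + 18q − 403 = 0.
Discriminant: 18² + 4·403 = 324 + 1612 = 1936; √1936 = 44.
q = (−18 + 44)/2 = 13, and p = q + 18 = 31.
Check: 13 · 31 = 403.

13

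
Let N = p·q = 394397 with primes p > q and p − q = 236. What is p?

757

Since p = q + 236, we have 394397 = q(q + 236), so q² + 236q − 394397 = 0.
Discriminant: 236² + 4·394397 = 55696 + 1577588 = 1633284; √1633284 = 1278.
q = (−236 + 1278)/2 = 521, and p = q + 236 = 757.
Check: 521 · 757 = 394397.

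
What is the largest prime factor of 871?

67

871 = 13 · 67
67 is prime.
So 871 = 13 · 67; the largest prime factor is 67.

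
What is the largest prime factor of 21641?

67

21641 = 17 · 1273
1273 = 19 · 67
67 is prime.
So 21641 = 17 · 19 · 67; the largest prime factor is 67.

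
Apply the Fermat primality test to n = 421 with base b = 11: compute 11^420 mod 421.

1

11^1 ≡ 11 (mod 421)
11^2 ≡ 11^2 = 121 ≡ 121 (mod 421)
11^4 ≡ 121^2 = 14641 ≡ 327 (mod 421)
11^8 ≡ 327^2 = 106929 ≡ 416 (mod 421)
11^16 ≡ 416^2 = 173056 ≡ 25 (mod 421)
11^32 ≡ 25^2 = 625 ≡ 204 (mod 421)
11^64 ≡ 204^2 = 41616 ≡ 358 (mod 421)
11^128 ≡ 358^2 = 128164 ≡ 180 (mod 421)
11^256 ≡ 180^2 = 32400 ≡ 404 (mod 421)
420 = 256 + 128 + 32 + 4 in binary powers of 2.
So 11^420 ≡ 404 · 180 · 204 · 327 ≡ 1 (mod 421).
Since the result is 1, base 11 gives no evidence that 421 is composite.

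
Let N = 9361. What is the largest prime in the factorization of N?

37

9361 = 11 · 851
851 = 23 · 37
37 is prime.
So 9361 = 11 · 23 · 37; the largest prime factor is 37.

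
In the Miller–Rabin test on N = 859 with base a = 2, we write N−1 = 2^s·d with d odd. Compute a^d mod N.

858

859 − 1 = 858 = 2^1 · 429, so d = 429.
2^1 ≡ 2 (mod 859)
2^2 ≡ 2^2 = 4 ≡ 4 (mod 859)
2^4 ≡ 4^2 = 16 ≡ 16 (mod 859)
2^8 ≡ 16^2 = 256 ≡ 256 (mod 859)
2^16 ≡ 256^2 = 65536 ≡ 252 (mod 859)
2^32 ≡ 252^2 = 63504 ≡ 797 (mod 859)
2^64 ≡ 797^2 = 635209 ≡ 408 (mod 859)
2^128 ≡ 408^2 = 166464 ≡ 677 (mod 859)
2^256 ≡ 677^2 = 458329 ≡ 482 (mod 859)
429 = 256 + 128 + 32 + 8 + 4 + 1 in binary powers of 2.
So 2^429 ≡ 482 · 677 · 797 · 256 · 16 · 2 ≡ 858 (mod 859).
Since 2^d ≡ 858 (mod 859), base 2 does not prove 859 composite.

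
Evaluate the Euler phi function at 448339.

Factor: 448339 = 23 · 101 · 193.
φ(448339) = (23−1) · (101−1) · (193−1) = 22 · 100 · 192 = 422400.

422400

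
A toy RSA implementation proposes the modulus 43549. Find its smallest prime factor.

11

43549 is odd.
Digit sum 25, not divisible by 3.
Ends in 9: not divisible by 5.
7: 43549 = 7·6221 + 2
11: 43549 = 11·3959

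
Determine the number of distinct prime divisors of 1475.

2

1475 = 5^2 · 59
1475 = 5^2 · 59, which has 2 distinct prime factors.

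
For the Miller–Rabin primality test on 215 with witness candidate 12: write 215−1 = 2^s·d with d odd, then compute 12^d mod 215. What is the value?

28

215 − 1 = 214 = 2^1 · 107, so d = 107.
12^1 ≡ 12 (mod 215)
12^2 ≡ 12^2 = 144 ≡ 144 (mod 215)
12^4 ≡ 144^2 = 20736 ≡ 96 (mod 215)
12^8 ≡ 96^2 = 9216 ≡ 186 (mod 215)
12^16 ≡ 186^2 = 34596 ≡ 196 (mod 215)
12^32 ≡ 196^2 = 38416 ≡ 146 (mod 215)
12^64 ≡ 146^2 = 21316 ≡ 31 (mod 215)
107 = 64 + 32 + 8 + 2 + 1 in binary powers of 2.
So 12^107 ≡ 31 · 146 · 186 · 144 · 12 ≡ 28 (mod 215).
Squaring chain: 28; never reaches −1, so base 12 is a Miller–Rabin witness that 215 is composite.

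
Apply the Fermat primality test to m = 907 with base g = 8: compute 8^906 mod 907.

1

8^1 ≡ 8 (mod 907)
8^2 ≡ 8^2 = 64 ≡ 64 (mod 907)
8^4 ≡ 64^2 = 4096 ≡ 468 (mod 907)
8^8 ≡ 468^2 = 219024 ≡ 437 (mod 907)
8^16 ≡ 437^2 = 190969 ≡ 499 (mod 907)
8^32 ≡ 499^2 = 249001 ≡ 483 (mod 907)
8^64 ≡ 483^2 = 233289 ≡ 190 (mod 907)
8^128 ≡ 190^2 = 36100 ≡ 727 (mod 907)
8^256 ≡ 727^2 = 528529 ≡ 655 (mod 907)
8^512 ≡ 655^2 = 429025 ≡ 14 (mod 907)
906 = 512 + 256 + 128 + 8 + 2 in binary powers of 2.
So 8^906 ≡ 14 · 655 · 727 · 437 · 64 ≡ 1 (mod 907).
Since the result is 1, base 8 gives no evidence that 907 is composite.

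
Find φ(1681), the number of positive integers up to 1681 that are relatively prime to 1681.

1640

Factor: 1681 = 41^2.
φ(1681) = 41^1·(41−1) = 1640.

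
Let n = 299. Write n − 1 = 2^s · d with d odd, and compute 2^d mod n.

110

299 − 1 = 298 = 2^1 · 149, so d = 149.
2^1 ≡ 2 (mod 299)
2^2 ≡ 2^2 = 4 ≡ 4 (mod 299)
2^4 ≡ 4^2 = 16 ≡ 16 (mod 299)
2^8 ≡ 16^2 = 256 ≡ 256 (mod 299)
2^16 ≡ 256^2 = 65536 ≡ 55 (mod 299)
2^32 ≡ 55^2 = 3025 ≡ 35 (mod 299)
2^64 ≡ 35^2 = 1225 ≡ 29 (mod 299)
2^128 ≡ 29^2 = 841 ≡ 243 (mod 299)
149 = 128 + 16 + 4 + 1 in binary powers of 2.
So 2^149 ≡ 243 · 55 · 16 · 2 ≡ 110 (mod 299).
Squaring chain: 110; never reaches −1, so base 2 is a Miller–Rabin witness that 299 is composite.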